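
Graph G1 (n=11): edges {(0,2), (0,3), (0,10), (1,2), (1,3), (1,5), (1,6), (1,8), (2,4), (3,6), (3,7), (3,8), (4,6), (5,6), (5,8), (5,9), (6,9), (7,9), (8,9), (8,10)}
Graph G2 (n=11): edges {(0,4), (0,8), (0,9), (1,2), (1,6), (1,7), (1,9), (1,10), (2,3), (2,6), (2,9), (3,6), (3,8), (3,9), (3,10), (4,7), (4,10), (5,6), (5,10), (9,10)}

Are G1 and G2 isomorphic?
Yes, isomorphic

The graphs are isomorphic.
One valid mapping φ: V(G1) → V(G2): 0→4, 1→9, 2→0, 3→10, 4→8, 5→2, 6→3, 7→5, 8→1, 9→6, 10→7

Verify φ preserves adjacency — for each edge of G1, its image is an edge of G2:
  (0,2) → (φ(0),φ(2)) = (0,4) ∈ E(G2) ✓
  (0,3) → (φ(0),φ(3)) = (4,10) ∈ E(G2) ✓
  (0,10) → (φ(0),φ(10)) = (4,7) ∈ E(G2) ✓
  (1,2) → (φ(1),φ(2)) = (0,9) ∈ E(G2) ✓
  (1,3) → (φ(1),φ(3)) = (9,10) ∈ E(G2) ✓
  (1,5) → (φ(1),φ(5)) = (2,9) ∈ E(G2) ✓
  (1,6) → (φ(1),φ(6)) = (3,9) ∈ E(G2) ✓
  (1,8) → (φ(1),φ(8)) = (1,9) ∈ E(G2) ✓
  (2,4) → (φ(2),φ(4)) = (0,8) ∈ E(G2) ✓
  (3,6) → (φ(3),φ(6)) = (3,10) ∈ E(G2) ✓
  (3,7) → (φ(3),φ(7)) = (5,10) ∈ E(G2) ✓
  (3,8) → (φ(3),φ(8)) = (1,10) ∈ E(G2) ✓
  (4,6) → (φ(4),φ(6)) = (3,8) ∈ E(G2) ✓
  (5,6) → (φ(5),φ(6)) = (2,3) ∈ E(G2) ✓
  (5,8) → (φ(5),φ(8)) = (1,2) ∈ E(G2) ✓
  (5,9) → (φ(5),φ(9)) = (2,6) ∈ E(G2) ✓
  (6,9) → (φ(6),φ(9)) = (3,6) ∈ E(G2) ✓
  (7,9) → (φ(7),φ(9)) = (5,6) ∈ E(G2) ✓
  (8,9) → (φ(8),φ(9)) = (1,6) ∈ E(G2) ✓
  (8,10) → (φ(8),φ(10)) = (1,7) ∈ E(G2) ✓
All 20 edges of G1 map to edges of G2, and |E(G1)| = |E(G2)| = 20, so φ is a bijection on edges as well as vertices. Hence G1 ≅ G2.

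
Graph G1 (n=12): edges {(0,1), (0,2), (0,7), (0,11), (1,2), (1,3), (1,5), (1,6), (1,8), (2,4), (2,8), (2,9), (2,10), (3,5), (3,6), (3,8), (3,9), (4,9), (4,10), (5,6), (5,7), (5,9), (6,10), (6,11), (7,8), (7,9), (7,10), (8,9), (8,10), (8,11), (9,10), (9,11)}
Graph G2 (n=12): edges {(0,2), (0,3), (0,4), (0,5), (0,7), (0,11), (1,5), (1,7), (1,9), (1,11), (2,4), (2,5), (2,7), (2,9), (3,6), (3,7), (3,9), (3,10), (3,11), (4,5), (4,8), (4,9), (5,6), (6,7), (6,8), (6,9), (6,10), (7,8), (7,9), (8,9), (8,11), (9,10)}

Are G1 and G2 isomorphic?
Yes, isomorphic

The graphs are isomorphic.
One valid mapping φ: V(G1) → V(G2): 0→11, 1→0, 2→3, 3→2, 4→10, 5→4, 6→5, 7→8, 8→7, 9→9, 10→6, 11→1

Verify φ preserves adjacency — for each edge of G1, its image is an edge of G2:
  (0,1) → (φ(0),φ(1)) = (0,11) ∈ E(G2) ✓
  (0,2) → (φ(0),φ(2)) = (3,11) ∈ E(G2) ✓
  (0,7) → (φ(0),φ(7)) = (8,11) ∈ E(G2) ✓
  (0,11) → (φ(0),φ(11)) = (1,11) ∈ E(G2) ✓
  (1,2) → (φ(1),φ(2)) = (0,3) ∈ E(G2) ✓
  (1,3) → (φ(1),φ(3)) = (0,2) ∈ E(G2) ✓
  (1,5) → (φ(1),φ(5)) = (0,4) ∈ E(G2) ✓
  (1,6) → (φ(1),φ(6)) = (0,5) ∈ E(G2) ✓
  (1,8) → (φ(1),φ(8)) = (0,7) ∈ E(G2) ✓
  (2,4) → (φ(2),φ(4)) = (3,10) ∈ E(G2) ✓
  (2,8) → (φ(2),φ(8)) = (3,7) ∈ E(G2) ✓
  (2,9) → (φ(2),φ(9)) = (3,9) ∈ E(G2) ✓
  (2,10) → (φ(2),φ(10)) = (3,6) ∈ E(G2) ✓
  (3,5) → (φ(3),φ(5)) = (2,4) ∈ E(G2) ✓
  (3,6) → (φ(3),φ(6)) = (2,5) ∈ E(G2) ✓
  (3,8) → (φ(3),φ(8)) = (2,7) ∈ E(G2) ✓
  (3,9) → (φ(3),φ(9)) = (2,9) ∈ E(G2) ✓
  (4,9) → (φ(4),φ(9)) = (9,10) ∈ E(G2) ✓
  (4,10) → (φ(4),φ(10)) = (6,10) ∈ E(G2) ✓
  (5,6) → (φ(5),φ(6)) = (4,5) ∈ E(G2) ✓
  (5,7) → (φ(5),φ(7)) = (4,8) ∈ E(G2) ✓
  (5,9) → (φ(5),φ(9)) = (4,9) ∈ E(G2) ✓
  (6,10) → (φ(6),φ(10)) = (5,6) ∈ E(G2) ✓
  (6,11) → (φ(6),φ(11)) = (1,5) ∈ E(G2) ✓
  (7,8) → (φ(7),φ(8)) = (7,8) ∈ E(G2) ✓
  (7,9) → (φ(7),φ(9)) = (8,9) ∈ E(G2) ✓
  (7,10) → (φ(7),φ(10)) = (6,8) ∈ E(G2) ✓
  (8,9) → (φ(8),φ(9)) = (7,9) ∈ E(G2) ✓
  (8,10) → (φ(8),φ(10)) = (6,7) ∈ E(G2) ✓
  (8,11) → (φ(8),φ(11)) = (1,7) ∈ E(G2) ✓
  (9,10) → (φ(9),φ(10)) = (6,9) ∈ E(G2) ✓
  (9,11) → (φ(9),φ(11)) = (1,9) ∈ E(G2) ✓
All 32 edges of G1 map to edges of G2, and |E(G1)| = |E(G2)| = 32, so φ is a bijection on edges as well as vertices. Hence G1 ≅ G2.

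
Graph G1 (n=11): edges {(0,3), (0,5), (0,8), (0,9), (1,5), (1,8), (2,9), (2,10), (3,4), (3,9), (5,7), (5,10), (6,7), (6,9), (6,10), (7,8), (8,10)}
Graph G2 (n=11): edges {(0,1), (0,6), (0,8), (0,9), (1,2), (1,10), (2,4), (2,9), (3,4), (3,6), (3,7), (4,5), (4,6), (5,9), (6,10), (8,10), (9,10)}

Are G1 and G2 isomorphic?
Yes, isomorphic

The graphs are isomorphic.
One valid mapping φ: V(G1) → V(G2): 0→6, 1→8, 2→5, 3→3, 4→7, 5→0, 6→2, 7→1, 8→10, 9→4, 10→9

Verify φ preserves adjacency — for each edge of G1, its image is an edge of G2:
  (0,3) → (φ(0),φ(3)) = (3,6) ∈ E(G2) ✓
  (0,5) → (φ(0),φ(5)) = (0,6) ∈ E(G2) ✓
  (0,8) → (φ(0),φ(8)) = (6,10) ∈ E(G2) ✓
  (0,9) → (φ(0),φ(9)) = (4,6) ∈ E(G2) ✓
  (1,5) → (φ(1),φ(5)) = (0,8) ∈ E(G2) ✓
  (1,8) → (φ(1),φ(8)) = (8,10) ∈ E(G2) ✓
  (2,9) → (φ(2),φ(9)) = (4,5) ∈ E(G2) ✓
  (2,10) → (φ(2),φ(10)) = (5,9) ∈ E(G2) ✓
  (3,4) → (φ(3),φ(4)) = (3,7) ∈ E(G2) ✓
  (3,9) → (φ(3),φ(9)) = (3,4) ∈ E(G2) ✓
  (5,7) → (φ(5),φ(7)) = (0,1) ∈ E(G2) ✓
  (5,10) → (φ(5),φ(10)) = (0,9) ∈ E(G2) ✓
  (6,7) → (φ(6),φ(7)) = (1,2) ∈ E(G2) ✓
  (6,9) → (φ(6),φ(9)) = (2,4) ∈ E(G2) ✓
  (6,10) → (φ(6),φ(10)) = (2,9) ∈ E(G2) ✓
  (7,8) → (φ(7),φ(8)) = (1,10) ∈ E(G2) ✓
  (8,10) → (φ(8),φ(10)) = (9,10) ∈ E(G2) ✓
All 17 edges of G1 map to edges of G2, and |E(G1)| = |E(G2)| = 17, so φ is a bijection on edges as well as vertices. Hence G1 ≅ G2.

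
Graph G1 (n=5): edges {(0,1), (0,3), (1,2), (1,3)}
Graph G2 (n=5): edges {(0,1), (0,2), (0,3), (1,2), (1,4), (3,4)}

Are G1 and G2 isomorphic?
No, not isomorphic

The graphs are NOT isomorphic.

Degrees in G1: deg(0)=2, deg(1)=3, deg(2)=1, deg(3)=2, deg(4)=0.
Sorted degree sequence of G1: [3, 2, 2, 1, 0].
Degrees in G2: deg(0)=3, deg(1)=3, deg(2)=2, deg(3)=2, deg(4)=2.
Sorted degree sequence of G2: [3, 3, 2, 2, 2].
The (sorted) degree sequence is an isomorphism invariant, so since G1 and G2 have different degree sequences they cannot be isomorphic.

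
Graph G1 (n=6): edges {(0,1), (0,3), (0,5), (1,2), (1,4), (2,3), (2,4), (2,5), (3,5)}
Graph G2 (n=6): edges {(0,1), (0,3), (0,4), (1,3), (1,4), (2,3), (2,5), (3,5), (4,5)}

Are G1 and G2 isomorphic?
Yes, isomorphic

The graphs are isomorphic.
One valid mapping φ: V(G1) → V(G2): 0→4, 1→5, 2→3, 3→0, 4→2, 5→1

Verify φ preserves adjacency — for each edge of G1, its image is an edge of G2:
  (0,1) → (φ(0),φ(1)) = (4,5) ∈ E(G2) ✓
  (0,3) → (φ(0),φ(3)) = (0,4) ∈ E(G2) ✓
  (0,5) → (φ(0),φ(5)) = (1,4) ∈ E(G2) ✓
  (1,2) → (φ(1),φ(2)) = (3,5) ∈ E(G2) ✓
  (1,4) → (φ(1),φ(4)) = (2,5) ∈ E(G2) ✓
  (2,3) → (φ(2),φ(3)) = (0,3) ∈ E(G2) ✓
  (2,4) → (φ(2),φ(4)) = (2,3) ∈ E(G2) ✓
  (2,5) → (φ(2),φ(5)) = (1,3) ∈ E(G2) ✓
  (3,5) → (φ(3),φ(5)) = (0,1) ∈ E(G2) ✓
All 9 edges of G1 map to edges of G2, and |E(G1)| = |E(G2)| = 9, so φ is a bijection on edges as well as vertices. Hence G1 ≅ G2.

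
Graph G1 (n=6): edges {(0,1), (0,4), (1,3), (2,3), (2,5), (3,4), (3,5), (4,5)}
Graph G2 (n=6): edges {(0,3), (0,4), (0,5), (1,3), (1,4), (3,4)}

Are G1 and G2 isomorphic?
No, not isomorphic

The graphs are NOT isomorphic.

Degrees in G1: deg(0)=2, deg(1)=2, deg(2)=2, deg(3)=4, deg(4)=3, deg(5)=3.
Sorted degree sequence of G1: [4, 3, 3, 2, 2, 2].
Degrees in G2: deg(0)=3, deg(1)=2, deg(2)=0, deg(3)=3, deg(4)=3, deg(5)=1.
Sorted degree sequence of G2: [3, 3, 3, 2, 1, 0].
The (sorted) degree sequence is an isomorphism invariant, so since G1 and G2 have different degree sequences they cannot be isomorphic.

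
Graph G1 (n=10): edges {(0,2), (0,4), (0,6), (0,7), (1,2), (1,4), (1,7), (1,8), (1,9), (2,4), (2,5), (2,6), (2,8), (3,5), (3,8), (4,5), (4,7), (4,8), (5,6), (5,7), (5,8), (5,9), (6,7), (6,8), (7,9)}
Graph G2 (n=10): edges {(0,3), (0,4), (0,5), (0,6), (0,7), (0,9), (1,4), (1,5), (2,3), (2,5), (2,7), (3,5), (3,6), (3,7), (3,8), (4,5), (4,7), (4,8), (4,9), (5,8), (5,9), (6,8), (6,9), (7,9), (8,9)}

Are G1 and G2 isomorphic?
Yes, isomorphic

The graphs are isomorphic.
One valid mapping φ: V(G1) → V(G2): 0→6, 1→7, 2→9, 3→1, 4→0, 5→5, 6→8, 7→3, 8→4, 9→2

Verify φ preserves adjacency — for each edge of G1, its image is an edge of G2:
  (0,2) → (φ(0),φ(2)) = (6,9) ∈ E(G2) ✓
  (0,4) → (φ(0),φ(4)) = (0,6) ∈ E(G2) ✓
  (0,6) → (φ(0),φ(6)) = (6,8) ∈ E(G2) ✓
  (0,7) → (φ(0),φ(7)) = (3,6) ∈ E(G2) ✓
  (1,2) → (φ(1),φ(2)) = (7,9) ∈ E(G2) ✓
  (1,4) → (φ(1),φ(4)) = (0,7) ∈ E(G2) ✓
  (1,7) → (φ(1),φ(7)) = (3,7) ∈ E(G2) ✓
  (1,8) → (φ(1),φ(8)) = (4,7) ∈ E(G2) ✓
  (1,9) → (φ(1),φ(9)) = (2,7) ∈ E(G2) ✓
  (2,4) → (φ(2),φ(4)) = (0,9) ∈ E(G2) ✓
  (2,5) → (φ(2),φ(5)) = (5,9) ∈ E(G2) ✓
  (2,6) → (φ(2),φ(6)) = (8,9) ∈ E(G2) ✓
  (2,8) → (φ(2),φ(8)) = (4,9) ∈ E(G2) ✓
  (3,5) → (φ(3),φ(5)) = (1,5) ∈ E(G2) ✓
  (3,8) → (φ(3),φ(8)) = (1,4) ∈ E(G2) ✓
  (4,5) → (φ(4),φ(5)) = (0,5) ∈ E(G2) ✓
  (4,7) → (φ(4),φ(7)) = (0,3) ∈ E(G2) ✓
  (4,8) → (φ(4),φ(8)) = (0,4) ∈ E(G2) ✓
  (5,6) → (φ(5),φ(6)) = (5,8) ∈ E(G2) ✓
  (5,7) → (φ(5),φ(7)) = (3,5) ∈ E(G2) ✓
  (5,8) → (φ(5),φ(8)) = (4,5) ∈ E(G2) ✓
  (5,9) → (φ(5),φ(9)) = (2,5) ∈ E(G2) ✓
  (6,7) → (φ(6),φ(7)) = (3,8) ∈ E(G2) ✓
  (6,8) → (φ(6),φ(8)) = (4,8) ∈ E(G2) ✓
  (7,9) → (φ(7),φ(9)) = (2,3) ∈ E(G2) ✓
All 25 edges of G1 map to edges of G2, and |E(G1)| = |E(G2)| = 25, so φ is a bijection on edges as well as vertices. Hence G1 ≅ G2.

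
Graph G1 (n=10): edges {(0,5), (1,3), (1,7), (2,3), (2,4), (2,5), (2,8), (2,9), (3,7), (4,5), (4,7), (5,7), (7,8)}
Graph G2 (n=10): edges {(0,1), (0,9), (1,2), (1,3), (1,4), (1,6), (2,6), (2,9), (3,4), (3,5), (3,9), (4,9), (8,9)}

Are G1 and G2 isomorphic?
Yes, isomorphic

The graphs are isomorphic.
One valid mapping φ: V(G1) → V(G2): 0→5, 1→6, 2→9, 3→2, 4→4, 5→3, 6→7, 7→1, 8→0, 9→8

Verify φ preserves adjacency — for each edge of G1, its image is an edge of G2:
  (0,5) → (φ(0),φ(5)) = (3,5) ∈ E(G2) ✓
  (1,3) → (φ(1),φ(3)) = (2,6) ∈ E(G2) ✓
  (1,7) → (φ(1),φ(7)) = (1,6) ∈ E(G2) ✓
  (2,3) → (φ(2),φ(3)) = (2,9) ∈ E(G2) ✓
  (2,4) → (φ(2),φ(4)) = (4,9) ∈ E(G2) ✓
  (2,5) → (φ(2),φ(5)) = (3,9) ∈ E(G2) ✓
  (2,8) → (φ(2),φ(8)) = (0,9) ∈ E(G2) ✓
  (2,9) → (φ(2),φ(9)) = (8,9) ∈ E(G2) ✓
  (3,7) → (φ(3),φ(7)) = (1,2) ∈ E(G2) ✓
  (4,5) → (φ(4),φ(5)) = (3,4) ∈ E(G2) ✓
  (4,7) → (φ(4),φ(7)) = (1,4) ∈ E(G2) ✓
  (5,7) → (φ(5),φ(7)) = (1,3) ∈ E(G2) ✓
  (7,8) → (φ(7),φ(8)) = (0,1) ∈ E(G2) ✓
All 13 edges of G1 map to edges of G2, and |E(G1)| = |E(G2)| = 13, so φ is a bijection on edges as well as vertices. Hence G1 ≅ G2.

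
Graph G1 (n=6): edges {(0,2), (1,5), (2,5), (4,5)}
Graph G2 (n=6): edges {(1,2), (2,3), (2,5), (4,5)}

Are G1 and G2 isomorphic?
Yes, isomorphic

The graphs are isomorphic.
One valid mapping φ: V(G1) → V(G2): 0→4, 1→1, 2→5, 3→0, 4→3, 5→2

Verify φ preserves adjacency — for each edge of G1, its image is an edge of G2:
  (0,2) → (φ(0),φ(2)) = (4,5) ∈ E(G2) ✓
  (1,5) → (φ(1),φ(5)) = (1,2) ∈ E(G2) ✓
  (2,5) → (φ(2),φ(5)) = (2,5) ∈ E(G2) ✓
  (4,5) → (φ(4),φ(5)) = (2,3) ∈ E(G2) ✓
All 4 edges of G1 map to edges of G2, and |E(G1)| = |E(G2)| = 4, so φ is a bijection on edges as well as vertices. Hence G1 ≅ G2.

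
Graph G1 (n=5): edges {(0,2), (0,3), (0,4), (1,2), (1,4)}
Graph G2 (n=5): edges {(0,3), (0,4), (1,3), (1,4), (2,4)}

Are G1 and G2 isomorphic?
Yes, isomorphic

The graphs are isomorphic.
One valid mapping φ: V(G1) → V(G2): 0→4, 1→3, 2→1, 3→2, 4→0

Verify φ preserves adjacency — for each edge of G1, its image is an edge of G2:
  (0,2) → (φ(0),φ(2)) = (1,4) ∈ E(G2) ✓
  (0,3) → (φ(0),φ(3)) = (2,4) ∈ E(G2) ✓
  (0,4) → (φ(0),φ(4)) = (0,4) ∈ E(G2) ✓
  (1,2) → (φ(1),φ(2)) = (1,3) ∈ E(G2) ✓
  (1,4) → (φ(1),φ(4)) = (0,3) ∈ E(G2) ✓
All 5 edges of G1 map to edges of G2, and |E(G1)| = |E(G2)| = 5, so φ is a bijection on edges as well as vertices. Hence G1 ≅ G2.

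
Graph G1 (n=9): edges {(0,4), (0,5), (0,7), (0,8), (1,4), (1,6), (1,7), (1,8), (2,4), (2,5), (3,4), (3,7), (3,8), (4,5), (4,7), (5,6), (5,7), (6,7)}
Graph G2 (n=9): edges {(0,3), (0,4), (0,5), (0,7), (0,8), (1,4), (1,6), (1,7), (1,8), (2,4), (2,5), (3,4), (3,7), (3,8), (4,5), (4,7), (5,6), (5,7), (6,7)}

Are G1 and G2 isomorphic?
No, not isomorphic

The graphs are NOT isomorphic.

Counting edges: G1 has 18 edge(s); G2 has 19 edge(s).
Edge count is an isomorphism invariant (a bijection on vertices induces a bijection on edges), so differing edge counts rule out isomorphism.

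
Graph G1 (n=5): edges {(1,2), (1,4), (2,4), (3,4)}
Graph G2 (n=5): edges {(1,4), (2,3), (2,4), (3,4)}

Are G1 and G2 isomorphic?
Yes, isomorphic

The graphs are isomorphic.
One valid mapping φ: V(G1) → V(G2): 0→0, 1→2, 2→3, 3→1, 4→4

Verify φ preserves adjacency — for each edge of G1, its image is an edge of G2:
  (1,2) → (φ(1),φ(2)) = (2,3) ∈ E(G2) ✓
  (1,4) → (φ(1),φ(4)) = (2,4) ∈ E(G2) ✓
  (2,4) → (φ(2),φ(4)) = (3,4) ∈ E(G2) ✓
  (3,4) → (φ(3),φ(4)) = (1,4) ∈ E(G2) ✓
All 4 edges of G1 map to edges of G2, and |E(G1)| = |E(G2)| = 4, so φ is a bijection on edges as well as vertices. Hence G1 ≅ G2.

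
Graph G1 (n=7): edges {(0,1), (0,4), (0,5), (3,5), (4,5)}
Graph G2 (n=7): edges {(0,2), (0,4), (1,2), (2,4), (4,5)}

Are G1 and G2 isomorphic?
Yes, isomorphic

The graphs are isomorphic.
One valid mapping φ: V(G1) → V(G2): 0→2, 1→1, 2→6, 3→5, 4→0, 5→4, 6→3

Verify φ preserves adjacency — for each edge of G1, its image is an edge of G2:
  (0,1) → (φ(0),φ(1)) = (1,2) ∈ E(G2) ✓
  (0,4) → (φ(0),φ(4)) = (0,2) ∈ E(G2) ✓
  (0,5) → (φ(0),φ(5)) = (2,4) ∈ E(G2) ✓
  (3,5) → (φ(3),φ(5)) = (4,5) ∈ E(G2) ✓
  (4,5) → (φ(4),φ(5)) = (0,4) ∈ E(G2) ✓
All 5 edges of G1 map to edges of G2, and |E(G1)| = |E(G2)| = 5, so φ is a bijection on edges as well as vertices. Hence G1 ≅ G2.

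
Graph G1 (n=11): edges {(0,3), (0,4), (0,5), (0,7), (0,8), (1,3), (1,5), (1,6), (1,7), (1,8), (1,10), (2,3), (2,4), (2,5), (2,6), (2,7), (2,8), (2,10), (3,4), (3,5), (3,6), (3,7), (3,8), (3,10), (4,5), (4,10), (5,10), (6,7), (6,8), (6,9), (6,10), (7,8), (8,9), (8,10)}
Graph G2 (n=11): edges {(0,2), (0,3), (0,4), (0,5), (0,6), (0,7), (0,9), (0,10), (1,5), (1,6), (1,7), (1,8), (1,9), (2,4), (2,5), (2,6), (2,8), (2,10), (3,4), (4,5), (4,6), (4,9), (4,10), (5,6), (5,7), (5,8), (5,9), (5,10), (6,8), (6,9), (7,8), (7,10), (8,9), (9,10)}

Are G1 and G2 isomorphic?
Yes, isomorphic

The graphs are isomorphic.
One valid mapping φ: V(G1) → V(G2): 0→7, 1→2, 2→9, 3→5, 4→1, 5→8, 6→4, 7→10, 8→0, 9→3, 10→6

Verify φ preserves adjacency — for each edge of G1, its image is an edge of G2:
  (0,3) → (φ(0),φ(3)) = (5,7) ∈ E(G2) ✓
  (0,4) → (φ(0),φ(4)) = (1,7) ∈ E(G2) ✓
  (0,5) → (φ(0),φ(5)) = (7,8) ∈ E(G2) ✓
  (0,7) → (φ(0),φ(7)) = (7,10) ∈ E(G2) ✓
  (0,8) → (φ(0),φ(8)) = (0,7) ∈ E(G2) ✓
  (1,3) → (φ(1),φ(3)) = (2,5) ∈ E(G2) ✓
  (1,5) → (φ(1),φ(5)) = (2,8) ∈ E(G2) ✓
  (1,6) → (φ(1),φ(6)) = (2,4) ∈ E(G2) ✓
  (1,7) → (φ(1),φ(7)) = (2,10) ∈ E(G2) ✓
  (1,8) → (φ(1),φ(8)) = (0,2) ∈ E(G2) ✓
  (1,10) → (φ(1),φ(10)) = (2,6) ∈ E(G2) ✓
  (2,3) → (φ(2),φ(3)) = (5,9) ∈ E(G2) ✓
  (2,4) → (φ(2),φ(4)) = (1,9) ∈ E(G2) ✓
  (2,5) → (φ(2),φ(5)) = (8,9) ∈ E(G2) ✓
  (2,6) → (φ(2),φ(6)) = (4,9) ∈ E(G2) ✓
  (2,7) → (φ(2),φ(7)) = (9,10) ∈ E(G2) ✓
  (2,8) → (φ(2),φ(8)) = (0,9) ∈ E(G2) ✓
  (2,10) → (φ(2),φ(10)) = (6,9) ∈ E(G2) ✓
  (3,4) → (φ(3),φ(4)) = (1,5) ∈ E(G2) ✓
  (3,5) → (φ(3),φ(5)) = (5,8) ∈ E(G2) ✓
  (3,6) → (φ(3),φ(6)) = (4,5) ∈ E(G2) ✓
  (3,7) → (φ(3),φ(7)) = (5,10) ∈ E(G2) ✓
  (3,8) → (φ(3),φ(8)) = (0,5) ∈ E(G2) ✓
  (3,10) → (φ(3),φ(10)) = (5,6) ∈ E(G2) ✓
  (4,5) → (φ(4),φ(5)) = (1,8) ∈ E(G2) ✓
  (4,10) → (φ(4),φ(10)) = (1,6) ∈ E(G2) ✓
  (5,10) → (φ(5),φ(10)) = (6,8) ∈ E(G2) ✓
  (6,7) → (φ(6),φ(7)) = (4,10) ∈ E(G2) ✓
  (6,8) → (φ(6),φ(8)) = (0,4) ∈ E(G2) ✓
  (6,9) → (φ(6),φ(9)) = (3,4) ∈ E(G2) ✓
  (6,10) → (φ(6),φ(10)) = (4,6) ∈ E(G2) ✓
  (7,8) → (φ(7),φ(8)) = (0,10) ∈ E(G2) ✓
  (8,9) → (φ(8),φ(9)) = (0,3) ∈ E(G2) ✓
  (8,10) → (φ(8),φ(10)) = (0,6) ∈ E(G2) ✓
All 34 edges of G1 map to edges of G2, and |E(G1)| = |E(G2)| = 34, so φ is a bijection on edges as well as vertices. Hence G1 ≅ G2.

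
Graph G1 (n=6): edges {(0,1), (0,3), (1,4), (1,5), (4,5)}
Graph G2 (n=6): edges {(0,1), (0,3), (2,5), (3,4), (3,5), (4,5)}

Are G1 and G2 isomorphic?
No, not isomorphic

The graphs are NOT isomorphic.

Degrees in G1: deg(0)=2, deg(1)=3, deg(2)=0, deg(3)=1, deg(4)=2, deg(5)=2.
Sorted degree sequence of G1: [3, 2, 2, 2, 1, 0].
Degrees in G2: deg(0)=2, deg(1)=1, deg(2)=1, deg(3)=3, deg(4)=2, deg(5)=3.
Sorted degree sequence of G2: [3, 3, 2, 2, 1, 1].
The (sorted) degree sequence is an isomorphism invariant, so since G1 and G2 have different degree sequences they cannot be isomorphic.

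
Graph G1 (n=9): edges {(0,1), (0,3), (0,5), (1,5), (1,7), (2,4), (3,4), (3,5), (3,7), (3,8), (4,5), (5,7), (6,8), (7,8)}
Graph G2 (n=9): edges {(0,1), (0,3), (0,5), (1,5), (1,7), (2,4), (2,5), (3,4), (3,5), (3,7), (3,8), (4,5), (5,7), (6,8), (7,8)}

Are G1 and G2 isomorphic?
No, not isomorphic

The graphs are NOT isomorphic.

Counting edges: G1 has 14 edge(s); G2 has 15 edge(s).
Edge count is an isomorphism invariant (a bijection on vertices induces a bijection on edges), so differing edge counts rule out isomorphism.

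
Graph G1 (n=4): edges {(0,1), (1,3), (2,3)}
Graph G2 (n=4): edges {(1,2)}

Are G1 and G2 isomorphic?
No, not isomorphic

The graphs are NOT isomorphic.

Degrees in G1: deg(0)=1, deg(1)=2, deg(2)=1, deg(3)=2.
Sorted degree sequence of G1: [2, 2, 1, 1].
Degrees in G2: deg(0)=0, deg(1)=1, deg(2)=1, deg(3)=0.
Sorted degree sequence of G2: [1, 1, 0, 0].
The (sorted) degree sequence is an isomorphism invariant, so since G1 and G2 have different degree sequences they cannot be isomorphic.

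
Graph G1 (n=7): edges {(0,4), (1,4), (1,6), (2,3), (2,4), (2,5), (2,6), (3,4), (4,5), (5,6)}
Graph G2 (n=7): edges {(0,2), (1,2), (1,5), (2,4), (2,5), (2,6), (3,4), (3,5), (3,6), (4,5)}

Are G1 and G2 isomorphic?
Yes, isomorphic

The graphs are isomorphic.
One valid mapping φ: V(G1) → V(G2): 0→0, 1→6, 2→5, 3→1, 4→2, 5→4, 6→3

Verify φ preserves adjacency — for each edge of G1, its image is an edge of G2:
  (0,4) → (φ(0),φ(4)) = (0,2) ∈ E(G2) ✓
  (1,4) → (φ(1),φ(4)) = (2,6) ∈ E(G2) ✓
  (1,6) → (φ(1),φ(6)) = (3,6) ∈ E(G2) ✓
  (2,3) → (φ(2),φ(3)) = (1,5) ∈ E(G2) ✓
  (2,4) → (φ(2),φ(4)) = (2,5) ∈ E(G2) ✓
  (2,5) → (φ(2),φ(5)) = (4,5) ∈ E(G2) ✓
  (2,6) → (φ(2),φ(6)) = (3,5) ∈ E(G2) ✓
  (3,4) → (φ(3),φ(4)) = (1,2) ∈ E(G2) ✓
  (4,5) → (φ(4),φ(5)) = (2,4) ∈ E(G2) ✓
  (5,6) → (φ(5),φ(6)) = (3,4) ∈ E(G2) ✓
All 10 edges of G1 map to edges of G2, and |E(G1)| = |E(G2)| = 10, so φ is a bijection on edges as well as vertices. Hence G1 ≅ G2.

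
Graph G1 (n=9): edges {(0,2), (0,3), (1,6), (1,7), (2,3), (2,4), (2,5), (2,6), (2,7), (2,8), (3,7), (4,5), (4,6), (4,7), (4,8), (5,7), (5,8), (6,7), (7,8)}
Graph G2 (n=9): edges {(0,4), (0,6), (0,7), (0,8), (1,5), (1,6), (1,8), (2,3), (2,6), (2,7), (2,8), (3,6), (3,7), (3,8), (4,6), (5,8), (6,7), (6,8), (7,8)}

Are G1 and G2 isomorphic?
Yes, isomorphic

The graphs are isomorphic.
One valid mapping φ: V(G1) → V(G2): 0→5, 1→4, 2→8, 3→1, 4→7, 5→3, 6→0, 7→6, 8→2

Verify φ preserves adjacency — for each edge of G1, its image is an edge of G2:
  (0,2) → (φ(0),φ(2)) = (5,8) ∈ E(G2) ✓
  (0,3) → (φ(0),φ(3)) = (1,5) ∈ E(G2) ✓
  (1,6) → (φ(1),φ(6)) = (0,4) ∈ E(G2) ✓
  (1,7) → (φ(1),φ(7)) = (4,6) ∈ E(G2) ✓
  (2,3) → (φ(2),φ(3)) = (1,8) ∈ E(G2) ✓
  (2,4) → (φ(2),φ(4)) = (7,8) ∈ E(G2) ✓
  (2,5) → (φ(2),φ(5)) = (3,8) ∈ E(G2) ✓
  (2,6) → (φ(2),φ(6)) = (0,8) ∈ E(G2) ✓
  (2,7) → (φ(2),φ(7)) = (6,8) ∈ E(G2) ✓
  (2,8) → (φ(2),φ(8)) = (2,8) ∈ E(G2) ✓
  (3,7) → (φ(3),φ(7)) = (1,6) ∈ E(G2) ✓
  (4,5) → (φ(4),φ(5)) = (3,7) ∈ E(G2) ✓
  (4,6) → (φ(4),φ(6)) = (0,7) ∈ E(G2) ✓
  (4,7) → (φ(4),φ(7)) = (6,7) ∈ E(G2) ✓
  (4,8) → (φ(4),φ(8)) = (2,7) ∈ E(G2) ✓
  (5,7) → (φ(5),φ(7)) = (3,6) ∈ E(G2) ✓
  (5,8) → (φ(5),φ(8)) = (2,3) ∈ E(G2) ✓
  (6,7) → (φ(6),φ(7)) = (0,6) ∈ E(G2) ✓
  (7,8) → (φ(7),φ(8)) = (2,6) ∈ E(G2) ✓
All 19 edges of G1 map to edges of G2, and |E(G1)| = |E(G2)| = 19, so φ is a bijection on edges as well as vertices. Hence G1 ≅ G2.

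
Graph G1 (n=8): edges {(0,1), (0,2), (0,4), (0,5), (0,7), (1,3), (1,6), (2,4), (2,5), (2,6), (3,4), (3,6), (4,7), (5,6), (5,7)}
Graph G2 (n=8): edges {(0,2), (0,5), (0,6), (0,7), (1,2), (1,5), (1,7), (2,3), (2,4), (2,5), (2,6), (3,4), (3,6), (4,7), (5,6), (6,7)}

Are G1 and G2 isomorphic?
No, not isomorphic

The graphs are NOT isomorphic.

Counting triangles (3-cliques): G1 has 6, G2 has 8.
Triangle count is an isomorphism invariant, so differing triangle counts rule out isomorphism.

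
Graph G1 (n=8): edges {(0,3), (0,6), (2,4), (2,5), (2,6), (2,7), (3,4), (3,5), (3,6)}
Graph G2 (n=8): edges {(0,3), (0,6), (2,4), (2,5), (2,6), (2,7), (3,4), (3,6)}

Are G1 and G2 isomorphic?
No, not isomorphic

The graphs are NOT isomorphic.

Counting edges: G1 has 9 edge(s); G2 has 8 edge(s).
Edge count is an isomorphism invariant (a bijection on vertices induces a bijection on edges), so differing edge counts rule out isomorphism.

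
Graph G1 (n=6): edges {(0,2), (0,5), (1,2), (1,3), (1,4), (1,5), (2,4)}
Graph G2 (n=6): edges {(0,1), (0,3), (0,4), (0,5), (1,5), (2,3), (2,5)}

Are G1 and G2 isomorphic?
Yes, isomorphic

The graphs are isomorphic.
One valid mapping φ: V(G1) → V(G2): 0→2, 1→0, 2→5, 3→4, 4→1, 5→3

Verify φ preserves adjacency — for each edge of G1, its image is an edge of G2:
  (0,2) → (φ(0),φ(2)) = (2,5) ∈ E(G2) ✓
  (0,5) → (φ(0),φ(5)) = (2,3) ∈ E(G2) ✓
  (1,2) → (φ(1),φ(2)) = (0,5) ∈ E(G2) ✓
  (1,3) → (φ(1),φ(3)) = (0,4) ∈ E(G2) ✓
  (1,4) → (φ(1),φ(4)) = (0,1) ∈ E(G2) ✓
  (1,5) → (φ(1),φ(5)) = (0,3) ∈ E(G2) ✓
  (2,4) → (φ(2),φ(4)) = (1,5) ∈ E(G2) ✓
All 7 edges of G1 map to edges of G2, and |E(G1)| = |E(G2)| = 7, so φ is a bijection on edges as well as vertices. Hence G1 ≅ G2.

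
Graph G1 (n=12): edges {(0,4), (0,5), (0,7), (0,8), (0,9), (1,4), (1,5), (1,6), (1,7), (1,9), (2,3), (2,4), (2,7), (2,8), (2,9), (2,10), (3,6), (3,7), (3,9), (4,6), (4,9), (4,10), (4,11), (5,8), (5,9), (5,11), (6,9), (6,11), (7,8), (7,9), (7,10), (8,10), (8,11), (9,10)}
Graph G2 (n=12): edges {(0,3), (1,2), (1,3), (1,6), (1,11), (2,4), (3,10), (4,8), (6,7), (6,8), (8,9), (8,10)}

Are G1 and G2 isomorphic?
No, not isomorphic

The graphs are NOT isomorphic.

Connected components of G1: 1 component(s) with vertex sets [[0, 1, 2, 3, 4, 5, 6, 7, 8, 9, 10, 11]], sizes [12].
Connected components of G2: 2 component(s) with vertex sets [[5], [0, 1, 2, 3, 4, 6, 7, 8, 9, 10, 11]], sizes [1, 11].
The number of connected components (and the multiset of component sizes) is an isomorphism invariant — an isomorphism maps each component of G1 bijectively onto a component of G2. Since G1 has 1 component(s) and G2 has 2, they cannot be isomorphic.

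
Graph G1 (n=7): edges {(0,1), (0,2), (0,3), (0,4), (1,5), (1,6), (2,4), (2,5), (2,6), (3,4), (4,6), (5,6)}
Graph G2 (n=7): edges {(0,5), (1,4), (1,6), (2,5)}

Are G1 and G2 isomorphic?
No, not isomorphic

The graphs are NOT isomorphic.

Connected components of G1: 1 component(s) with vertex sets [[0, 1, 2, 3, 4, 5, 6]], sizes [7].
Connected components of G2: 3 component(s) with vertex sets [[3], [0, 2, 5], [1, 4, 6]], sizes [1, 3, 3].
The number of connected components (and the multiset of component sizes) is an isomorphism invariant — an isomorphism maps each component of G1 bijectively onto a component of G2. Since G1 has 1 component(s) and G2 has 3, they cannot be isomorphic.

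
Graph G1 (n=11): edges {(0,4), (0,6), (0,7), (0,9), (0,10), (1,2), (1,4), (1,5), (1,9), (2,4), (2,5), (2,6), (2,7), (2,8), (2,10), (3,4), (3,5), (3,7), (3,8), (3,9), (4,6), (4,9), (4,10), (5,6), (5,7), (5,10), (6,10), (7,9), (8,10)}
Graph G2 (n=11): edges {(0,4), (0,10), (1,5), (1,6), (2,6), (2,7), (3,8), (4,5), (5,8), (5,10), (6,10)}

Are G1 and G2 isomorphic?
No, not isomorphic

The graphs are NOT isomorphic.

Connected components of G1: 1 component(s) with vertex sets [[0, 1, 2, 3, 4, 5, 6, 7, 8, 9, 10]], sizes [11].
Connected components of G2: 2 component(s) with vertex sets [[9], [0, 1, 2, 3, 4, 5, 6, 7, 8, 10]], sizes [1, 10].
The number of connected components (and the multiset of component sizes) is an isomorphism invariant — an isomorphism maps each component of G1 bijectively onto a component of G2. Since G1 has 1 component(s) and G2 has 2, they cannot be isomorphic.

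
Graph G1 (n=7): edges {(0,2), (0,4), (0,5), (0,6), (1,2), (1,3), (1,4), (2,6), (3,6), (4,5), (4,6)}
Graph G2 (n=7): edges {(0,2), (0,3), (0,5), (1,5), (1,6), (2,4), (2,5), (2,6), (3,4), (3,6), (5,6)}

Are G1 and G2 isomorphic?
Yes, isomorphic

The graphs are isomorphic.
One valid mapping φ: V(G1) → V(G2): 0→5, 1→3, 2→0, 3→4, 4→6, 5→1, 6→2

Verify φ preserves adjacency — for each edge of G1, its image is an edge of G2:
  (0,2) → (φ(0),φ(2)) = (0,5) ∈ E(G2) ✓
  (0,4) → (φ(0),φ(4)) = (5,6) ∈ E(G2) ✓
  (0,5) → (φ(0),φ(5)) = (1,5) ∈ E(G2) ✓
  (0,6) → (φ(0),φ(6)) = (2,5) ∈ E(G2) ✓
  (1,2) → (φ(1),φ(2)) = (0,3) ∈ E(G2) ✓
  (1,3) → (φ(1),φ(3)) = (3,4) ∈ E(G2) ✓
  (1,4) → (φ(1),φ(4)) = (3,6) ∈ E(G2) ✓
  (2,6) → (φ(2),φ(6)) = (0,2) ∈ E(G2) ✓
  (3,6) → (φ(3),φ(6)) = (2,4) ∈ E(G2) ✓
  (4,5) → (φ(4),φ(5)) = (1,6) ∈ E(G2) ✓
  (4,6) → (φ(4),φ(6)) = (2,6) ∈ E(G2) ✓
All 11 edges of G1 map to edges of G2, and |E(G1)| = |E(G2)| = 11, so φ is a bijection on edges as well as vertices. Hence G1 ≅ G2.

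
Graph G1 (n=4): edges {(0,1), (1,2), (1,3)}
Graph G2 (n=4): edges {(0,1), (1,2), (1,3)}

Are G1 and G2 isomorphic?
Yes, isomorphic

The graphs are isomorphic.
One valid mapping φ: V(G1) → V(G2): 0→0, 1→1, 2→2, 3→3

Verify φ preserves adjacency — for each edge of G1, its image is an edge of G2:
  (0,1) → (φ(0),φ(1)) = (0,1) ∈ E(G2) ✓
  (1,2) → (φ(1),φ(2)) = (1,2) ∈ E(G2) ✓
  (1,3) → (φ(1),φ(3)) = (1,3) ∈ E(G2) ✓
All 3 edges of G1 map to edges of G2, and |E(G1)| = |E(G2)| = 3, so φ is a bijection on edges as well as vertices. Hence G1 ≅ G2.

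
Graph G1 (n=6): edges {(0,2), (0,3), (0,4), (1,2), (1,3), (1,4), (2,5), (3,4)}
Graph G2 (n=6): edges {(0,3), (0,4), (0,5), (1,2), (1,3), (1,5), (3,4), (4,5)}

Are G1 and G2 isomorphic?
Yes, isomorphic

The graphs are isomorphic.
One valid mapping φ: V(G1) → V(G2): 0→5, 1→3, 2→1, 3→4, 4→0, 5→2

Verify φ preserves adjacency — for each edge of G1, its image is an edge of G2:
  (0,2) → (φ(0),φ(2)) = (1,5) ∈ E(G2) ✓
  (0,3) → (φ(0),φ(3)) = (4,5) ∈ E(G2) ✓
  (0,4) → (φ(0),φ(4)) = (0,5) ∈ E(G2) ✓
  (1,2) → (φ(1),φ(2)) = (1,3) ∈ E(G2) ✓
  (1,3) → (φ(1),φ(3)) = (3,4) ∈ E(G2) ✓
  (1,4) → (φ(1),φ(4)) = (0,3) ∈ E(G2) ✓
  (2,5) → (φ(2),φ(5)) = (1,2) ∈ E(G2) ✓
  (3,4) → (φ(3),φ(4)) = (0,4) ∈ E(G2) ✓
All 8 edges of G1 map to edges of G2, and |E(G1)| = |E(G2)| = 8, so φ is a bijection on edges as well as vertices. Hence G1 ≅ G2.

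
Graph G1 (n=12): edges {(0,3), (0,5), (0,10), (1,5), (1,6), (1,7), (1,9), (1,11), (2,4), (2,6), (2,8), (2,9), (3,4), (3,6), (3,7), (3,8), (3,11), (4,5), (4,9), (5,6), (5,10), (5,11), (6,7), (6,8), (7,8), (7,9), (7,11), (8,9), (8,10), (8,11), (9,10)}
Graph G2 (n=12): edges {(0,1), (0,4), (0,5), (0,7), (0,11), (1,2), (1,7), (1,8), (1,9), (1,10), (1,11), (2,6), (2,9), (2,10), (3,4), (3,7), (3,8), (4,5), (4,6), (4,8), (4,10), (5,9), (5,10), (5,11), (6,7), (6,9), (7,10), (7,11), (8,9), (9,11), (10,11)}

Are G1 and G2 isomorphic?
Yes, isomorphic

The graphs are isomorphic.
One valid mapping φ: V(G1) → V(G2): 0→3, 1→5, 2→2, 3→7, 4→6, 5→4, 6→10, 7→11, 8→1, 9→9, 10→8, 11→0

Verify φ preserves adjacency — for each edge of G1, its image is an edge of G2:
  (0,3) → (φ(0),φ(3)) = (3,7) ∈ E(G2) ✓
  (0,5) → (φ(0),φ(5)) = (3,4) ∈ E(G2) ✓
  (0,10) → (φ(0),φ(10)) = (3,8) ∈ E(G2) ✓
  (1,5) → (φ(1),φ(5)) = (4,5) ∈ E(G2) ✓
  (1,6) → (φ(1),φ(6)) = (5,10) ∈ E(G2) ✓
  (1,7) → (φ(1),φ(7)) = (5,11) ∈ E(G2) ✓
  (1,9) → (φ(1),φ(9)) = (5,9) ∈ E(G2) ✓
  (1,11) → (φ(1),φ(11)) = (0,5) ∈ E(G2) ✓
  (2,4) → (φ(2),φ(4)) = (2,6) ∈ E(G2) ✓
  (2,6) → (φ(2),φ(6)) = (2,10) ∈ E(G2) ✓
  (2,8) → (φ(2),φ(8)) = (1,2) ∈ E(G2) ✓
  (2,9) → (φ(2),φ(9)) = (2,9) ∈ E(G2) ✓
  (3,4) → (φ(3),φ(4)) = (6,7) ∈ E(G2) ✓
  (3,6) → (φ(3),φ(6)) = (7,10) ∈ E(G2) ✓
  (3,7) → (φ(3),φ(7)) = (7,11) ∈ E(G2) ✓
  (3,8) → (φ(3),φ(8)) = (1,7) ∈ E(G2) ✓
  (3,11) → (φ(3),φ(11)) = (0,7) ∈ E(G2) ✓
  (4,5) → (φ(4),φ(5)) = (4,6) ∈ E(G2) ✓
  (4,9) → (φ(4),φ(9)) = (6,9) ∈ E(G2) ✓
  (5,6) → (φ(5),φ(6)) = (4,10) ∈ E(G2) ✓
  (5,10) → (φ(5),φ(10)) = (4,8) ∈ E(G2) ✓
  (5,11) → (φ(5),φ(11)) = (0,4) ∈ E(G2) ✓
  (6,7) → (φ(6),φ(7)) = (10,11) ∈ E(G2) ✓
  (6,8) → (φ(6),φ(8)) = (1,10) ∈ E(G2) ✓
  (7,8) → (φ(7),φ(8)) = (1,11) ∈ E(G2) ✓
  (7,9) → (φ(7),φ(9)) = (9,11) ∈ E(G2) ✓
  (7,11) → (φ(7),φ(11)) = (0,11) ∈ E(G2) ✓
  (8,9) → (φ(8),φ(9)) = (1,9) ∈ E(G2) ✓
  (8,10) → (φ(8),φ(10)) = (1,8) ∈ E(G2) ✓
  (8,11) → (φ(8),φ(11)) = (0,1) ∈ E(G2) ✓
  (9,10) → (φ(9),φ(10)) = (8,9) ∈ E(G2) ✓
All 31 edges of G1 map to edges of G2, and |E(G1)| = |E(G2)| = 31, so φ is a bijection on edges as well as vertices. Hence G1 ≅ G2.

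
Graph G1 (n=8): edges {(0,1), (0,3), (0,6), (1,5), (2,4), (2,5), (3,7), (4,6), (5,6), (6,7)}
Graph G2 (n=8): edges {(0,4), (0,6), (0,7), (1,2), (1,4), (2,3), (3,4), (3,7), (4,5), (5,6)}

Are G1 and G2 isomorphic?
Yes, isomorphic

The graphs are isomorphic.
One valid mapping φ: V(G1) → V(G2): 0→3, 1→7, 2→6, 3→2, 4→5, 5→0, 6→4, 7→1

Verify φ preserves adjacency — for each edge of G1, its image is an edge of G2:
  (0,1) → (φ(0),φ(1)) = (3,7) ∈ E(G2) ✓
  (0,3) → (φ(0),φ(3)) = (2,3) ∈ E(G2) ✓
  (0,6) → (φ(0),φ(6)) = (3,4) ∈ E(G2) ✓
  (1,5) → (φ(1),φ(5)) = (0,7) ∈ E(G2) ✓
  (2,4) → (φ(2),φ(4)) = (5,6) ∈ E(G2) ✓
  (2,5) → (φ(2),φ(5)) = (0,6) ∈ E(G2) ✓
  (3,7) → (φ(3),φ(7)) = (1,2) ∈ E(G2) ✓
  (4,6) → (φ(4),φ(6)) = (4,5) ∈ E(G2) ✓
  (5,6) → (φ(5),φ(6)) = (0,4) ∈ E(G2) ✓
  (6,7) → (φ(6),φ(7)) = (1,4) ∈ E(G2) ✓
All 10 edges of G1 map to edges of G2, and |E(G1)| = |E(G2)| = 10, so φ is a bijection on edges as well as vertices. Hence G1 ≅ G2.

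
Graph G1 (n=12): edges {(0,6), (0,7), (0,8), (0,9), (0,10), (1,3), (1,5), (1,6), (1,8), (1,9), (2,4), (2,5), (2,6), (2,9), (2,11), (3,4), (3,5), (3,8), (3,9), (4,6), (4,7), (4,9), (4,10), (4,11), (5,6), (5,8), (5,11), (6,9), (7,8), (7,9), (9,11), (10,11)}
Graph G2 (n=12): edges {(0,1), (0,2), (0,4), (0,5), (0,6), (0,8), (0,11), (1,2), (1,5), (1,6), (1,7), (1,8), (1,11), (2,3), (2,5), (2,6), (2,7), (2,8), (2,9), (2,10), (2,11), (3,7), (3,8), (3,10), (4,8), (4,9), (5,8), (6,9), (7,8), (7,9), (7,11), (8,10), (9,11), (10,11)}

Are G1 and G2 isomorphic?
No, not isomorphic

The graphs are NOT isomorphic.

Counting triangles (3-cliques): G1 has 22, G2 has 33.
Triangle count is an isomorphism invariant, so differing triangle counts rule out isomorphism.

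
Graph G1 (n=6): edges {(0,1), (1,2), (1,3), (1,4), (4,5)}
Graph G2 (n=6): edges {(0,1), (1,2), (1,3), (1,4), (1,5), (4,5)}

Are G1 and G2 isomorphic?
No, not isomorphic

The graphs are NOT isomorphic.

Counting edges: G1 has 5 edge(s); G2 has 6 edge(s).
Edge count is an isomorphism invariant (a bijection on vertices induces a bijection on edges), so differing edge counts rule out isomorphism.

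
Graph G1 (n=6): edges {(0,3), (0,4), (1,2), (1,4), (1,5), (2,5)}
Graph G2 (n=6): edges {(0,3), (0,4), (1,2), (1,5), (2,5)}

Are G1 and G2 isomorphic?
No, not isomorphic

The graphs are NOT isomorphic.

Counting edges: G1 has 6 edge(s); G2 has 5 edge(s).
Edge count is an isomorphism invariant (a bijection on vertices induces a bijection on edges), so differing edge counts rule out isomorphism.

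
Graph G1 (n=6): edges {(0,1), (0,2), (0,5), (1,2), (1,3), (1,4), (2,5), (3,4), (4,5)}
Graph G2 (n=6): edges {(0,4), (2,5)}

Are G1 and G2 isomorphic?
No, not isomorphic

The graphs are NOT isomorphic.

Connected components of G1: 1 component(s) with vertex sets [[0, 1, 2, 3, 4, 5]], sizes [6].
Connected components of G2: 4 component(s) with vertex sets [[1], [3], [0, 4], [2, 5]], sizes [1, 1, 2, 2].
The number of connected components (and the multiset of component sizes) is an isomorphism invariant — an isomorphism maps each component of G1 bijectively onto a component of G2. Since G1 has 1 component(s) and G2 has 4, they cannot be isomorphic.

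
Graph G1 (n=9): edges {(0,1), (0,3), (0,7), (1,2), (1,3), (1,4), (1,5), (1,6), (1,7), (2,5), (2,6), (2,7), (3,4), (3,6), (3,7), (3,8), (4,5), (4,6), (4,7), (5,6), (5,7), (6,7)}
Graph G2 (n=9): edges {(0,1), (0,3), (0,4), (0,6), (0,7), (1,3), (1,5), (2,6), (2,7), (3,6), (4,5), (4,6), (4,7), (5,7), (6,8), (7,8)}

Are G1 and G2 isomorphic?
No, not isomorphic

The graphs are NOT isomorphic.

Counting triangles (3-cliques): G1 has 25, G2 has 5.
Triangle count is an isomorphism invariant, so differing triangle counts rule out isomorphism.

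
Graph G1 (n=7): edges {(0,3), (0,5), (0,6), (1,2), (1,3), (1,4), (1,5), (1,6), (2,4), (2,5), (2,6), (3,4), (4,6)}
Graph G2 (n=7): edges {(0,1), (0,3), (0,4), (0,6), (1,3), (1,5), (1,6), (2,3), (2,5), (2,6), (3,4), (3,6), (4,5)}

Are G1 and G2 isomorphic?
Yes, isomorphic

The graphs are isomorphic.
One valid mapping φ: V(G1) → V(G2): 0→5, 1→3, 2→6, 3→4, 4→0, 5→2, 6→1

Verify φ preserves adjacency — for each edge of G1, its image is an edge of G2:
  (0,3) → (φ(0),φ(3)) = (4,5) ∈ E(G2) ✓
  (0,5) → (φ(0),φ(5)) = (2,5) ∈ E(G2) ✓
  (0,6) → (φ(0),φ(6)) = (1,5) ∈ E(G2) ✓
  (1,2) → (φ(1),φ(2)) = (3,6) ∈ E(G2) ✓
  (1,3) → (φ(1),φ(3)) = (3,4) ∈ E(G2) ✓
  (1,4) → (φ(1),φ(4)) = (0,3) ∈ E(G2) ✓
  (1,5) → (φ(1),φ(5)) = (2,3) ∈ E(G2) ✓
  (1,6) → (φ(1),φ(6)) = (1,3) ∈ E(G2) ✓
  (2,4) → (φ(2),φ(4)) = (0,6) ∈ E(G2) ✓
  (2,5) → (φ(2),φ(5)) = (2,6) ∈ E(G2) ✓
  (2,6) → (φ(2),φ(6)) = (1,6) ∈ E(G2) ✓
  (3,4) → (φ(3),φ(4)) = (0,4) ∈ E(G2) ✓
  (4,6) → (φ(4),φ(6)) = (0,1) ∈ E(G2) ✓
All 13 edges of G1 map to edges of G2, and |E(G1)| = |E(G2)| = 13, so φ is a bijection on edges as well as vertices. Hence G1 ≅ G2.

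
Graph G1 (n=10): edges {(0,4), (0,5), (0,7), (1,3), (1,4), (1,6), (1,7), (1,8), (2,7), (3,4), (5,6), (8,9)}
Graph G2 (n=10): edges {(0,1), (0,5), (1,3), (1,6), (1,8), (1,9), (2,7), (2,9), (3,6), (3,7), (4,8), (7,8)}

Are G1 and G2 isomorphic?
Yes, isomorphic

The graphs are isomorphic.
One valid mapping φ: V(G1) → V(G2): 0→7, 1→1, 2→4, 3→6, 4→3, 5→2, 6→9, 7→8, 8→0, 9→5

Verify φ preserves adjacency — for each edge of G1, its image is an edge of G2:
  (0,4) → (φ(0),φ(4)) = (3,7) ∈ E(G2) ✓
  (0,5) → (φ(0),φ(5)) = (2,7) ∈ E(G2) ✓
  (0,7) → (φ(0),φ(7)) = (7,8) ∈ E(G2) ✓
  (1,3) → (φ(1),φ(3)) = (1,6) ∈ E(G2) ✓
  (1,4) → (φ(1),φ(4)) = (1,3) ∈ E(G2) ✓
  (1,6) → (φ(1),φ(6)) = (1,9) ∈ E(G2) ✓
  (1,7) → (φ(1),φ(7)) = (1,8) ∈ E(G2) ✓
  (1,8) → (φ(1),φ(8)) = (0,1) ∈ E(G2) ✓
  (2,7) → (φ(2),φ(7)) = (4,8) ∈ E(G2) ✓
  (3,4) → (φ(3),φ(4)) = (3,6) ∈ E(G2) ✓
  (5,6) → (φ(5),φ(6)) = (2,9) ∈ E(G2) ✓
  (8,9) → (φ(8),φ(9)) = (0,5) ∈ E(G2) ✓
All 12 edges of G1 map to edges of G2, and |E(G1)| = |E(G2)| = 12, so φ is a bijection on edges as well as vertices. Hence G1 ≅ G2.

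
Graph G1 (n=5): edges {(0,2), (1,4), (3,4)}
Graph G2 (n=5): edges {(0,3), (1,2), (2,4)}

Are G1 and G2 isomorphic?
Yes, isomorphic

The graphs are isomorphic.
One valid mapping φ: V(G1) → V(G2): 0→3, 1→1, 2→0, 3→4, 4→2

Verify φ preserves adjacency — for each edge of G1, its image is an edge of G2:
  (0,2) → (φ(0),φ(2)) = (0,3) ∈ E(G2) ✓
  (1,4) → (φ(1),φ(4)) = (1,2) ∈ E(G2) ✓
  (3,4) → (φ(3),φ(4)) = (2,4) ∈ E(G2) ✓
All 3 edges of G1 map to edges of G2, and |E(G1)| = |E(G2)| = 3, so φ is a bijection on edges as well as vertices. Hence G1 ≅ G2.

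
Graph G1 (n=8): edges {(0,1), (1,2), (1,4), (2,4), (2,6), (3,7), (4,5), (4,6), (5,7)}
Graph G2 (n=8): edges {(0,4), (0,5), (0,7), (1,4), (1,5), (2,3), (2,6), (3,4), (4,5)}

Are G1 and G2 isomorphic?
Yes, isomorphic

The graphs are isomorphic.
One valid mapping φ: V(G1) → V(G2): 0→7, 1→0, 2→5, 3→6, 4→4, 5→3, 6→1, 7→2

Verify φ preserves adjacency — for each edge of G1, its image is an edge of G2:
  (0,1) → (φ(0),φ(1)) = (0,7) ∈ E(G2) ✓
  (1,2) → (φ(1),φ(2)) = (0,5) ∈ E(G2) ✓
  (1,4) → (φ(1),φ(4)) = (0,4) ∈ E(G2) ✓
  (2,4) → (φ(2),φ(4)) = (4,5) ∈ E(G2) ✓
  (2,6) → (φ(2),φ(6)) = (1,5) ∈ E(G2) ✓
  (3,7) → (φ(3),φ(7)) = (2,6) ∈ E(G2) ✓
  (4,5) → (φ(4),φ(5)) = (3,4) ∈ E(G2) ✓
  (4,6) → (φ(4),φ(6)) = (1,4) ∈ E(G2) ✓
  (5,7) → (φ(5),φ(7)) = (2,3) ∈ E(G2) ✓
All 9 edges of G1 map to edges of G2, and |E(G1)| = |E(G2)| = 9, so φ is a bijection on edges as well as vertices. Hence G1 ≅ G2.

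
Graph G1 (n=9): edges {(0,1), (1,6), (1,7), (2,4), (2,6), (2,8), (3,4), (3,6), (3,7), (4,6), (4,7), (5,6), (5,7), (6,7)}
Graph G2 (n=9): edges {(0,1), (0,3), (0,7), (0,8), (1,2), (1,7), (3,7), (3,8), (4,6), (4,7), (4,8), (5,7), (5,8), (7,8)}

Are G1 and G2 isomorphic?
Yes, isomorphic

The graphs are isomorphic.
One valid mapping φ: V(G1) → V(G2): 0→6, 1→4, 2→1, 3→3, 4→0, 5→5, 6→7, 7→8, 8→2

Verify φ preserves adjacency — for each edge of G1, its image is an edge of G2:
  (0,1) → (φ(0),φ(1)) = (4,6) ∈ E(G2) ✓
  (1,6) → (φ(1),φ(6)) = (4,7) ∈ E(G2) ✓
  (1,7) → (φ(1),φ(7)) = (4,8) ∈ E(G2) ✓
  (2,4) → (φ(2),φ(4)) = (0,1) ∈ E(G2) ✓
  (2,6) → (φ(2),φ(6)) = (1,7) ∈ E(G2) ✓
  (2,8) → (φ(2),φ(8)) = (1,2) ∈ E(G2) ✓
  (3,4) → (φ(3),φ(4)) = (0,3) ∈ E(G2) ✓
  (3,6) → (φ(3),φ(6)) = (3,7) ∈ E(G2) ✓
  (3,7) → (φ(3),φ(7)) = (3,8) ∈ E(G2) ✓
  (4,6) → (φ(4),φ(6)) = (0,7) ∈ E(G2) ✓
  (4,7) → (φ(4),φ(7)) = (0,8) ∈ E(G2) ✓
  (5,6) → (φ(5),φ(6)) = (5,7) ∈ E(G2) ✓
  (5,7) → (φ(5),φ(7)) = (5,8) ∈ E(G2) ✓
  (6,7) → (φ(6),φ(7)) = (7,8) ∈ E(G2) ✓
All 14 edges of G1 map to edges of G2, and |E(G1)| = |E(G2)| = 14, so φ is a bijection on edges as well as vertices. Hence G1 ≅ G2.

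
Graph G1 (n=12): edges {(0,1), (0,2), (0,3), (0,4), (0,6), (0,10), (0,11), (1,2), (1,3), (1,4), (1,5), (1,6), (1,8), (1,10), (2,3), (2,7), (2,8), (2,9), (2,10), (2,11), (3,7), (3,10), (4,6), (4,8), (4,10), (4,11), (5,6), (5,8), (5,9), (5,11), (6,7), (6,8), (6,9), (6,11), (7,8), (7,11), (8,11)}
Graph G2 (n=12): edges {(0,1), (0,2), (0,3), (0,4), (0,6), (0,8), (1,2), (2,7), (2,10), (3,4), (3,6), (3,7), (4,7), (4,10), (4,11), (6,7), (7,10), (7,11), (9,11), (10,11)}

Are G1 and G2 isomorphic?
No, not isomorphic

The graphs are NOT isomorphic.

Connected components of G1: 1 component(s) with vertex sets [[0, 1, 2, 3, 4, 5, 6, 7, 8, 9, 10, 11]], sizes [12].
Connected components of G2: 2 component(s) with vertex sets [[5], [0, 1, 2, 3, 4, 6, 7, 8, 9, 10, 11]], sizes [1, 11].
The number of connected components (and the multiset of component sizes) is an isomorphism invariant — an isomorphism maps each component of G1 bijectively onto a component of G2. Since G1 has 1 component(s) and G2 has 2, they cannot be isomorphic.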